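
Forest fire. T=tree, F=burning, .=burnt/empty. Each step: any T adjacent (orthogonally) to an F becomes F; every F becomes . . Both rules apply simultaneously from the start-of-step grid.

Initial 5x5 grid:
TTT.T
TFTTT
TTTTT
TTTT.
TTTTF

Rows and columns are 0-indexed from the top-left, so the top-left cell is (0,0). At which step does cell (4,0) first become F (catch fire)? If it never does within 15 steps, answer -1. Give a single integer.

Step 1: cell (4,0)='T' (+5 fires, +2 burnt)
Step 2: cell (4,0)='T' (+8 fires, +5 burnt)
Step 3: cell (4,0)='T' (+5 fires, +8 burnt)
Step 4: cell (4,0)='F' (+3 fires, +5 burnt)
  -> target ignites at step 4
Step 5: cell (4,0)='.' (+0 fires, +3 burnt)
  fire out at step 5

4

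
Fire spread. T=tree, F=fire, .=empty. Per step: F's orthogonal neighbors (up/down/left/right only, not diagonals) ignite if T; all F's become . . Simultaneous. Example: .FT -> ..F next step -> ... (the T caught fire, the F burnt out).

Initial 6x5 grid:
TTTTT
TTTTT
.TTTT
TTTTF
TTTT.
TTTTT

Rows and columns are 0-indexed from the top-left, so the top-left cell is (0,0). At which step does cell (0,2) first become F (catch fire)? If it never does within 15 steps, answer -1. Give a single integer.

Step 1: cell (0,2)='T' (+2 fires, +1 burnt)
Step 2: cell (0,2)='T' (+4 fires, +2 burnt)
Step 3: cell (0,2)='T' (+6 fires, +4 burnt)
Step 4: cell (0,2)='T' (+7 fires, +6 burnt)
Step 5: cell (0,2)='F' (+4 fires, +7 burnt)
  -> target ignites at step 5
Step 6: cell (0,2)='.' (+3 fires, +4 burnt)
Step 7: cell (0,2)='.' (+1 fires, +3 burnt)
Step 8: cell (0,2)='.' (+0 fires, +1 burnt)
  fire out at step 8

5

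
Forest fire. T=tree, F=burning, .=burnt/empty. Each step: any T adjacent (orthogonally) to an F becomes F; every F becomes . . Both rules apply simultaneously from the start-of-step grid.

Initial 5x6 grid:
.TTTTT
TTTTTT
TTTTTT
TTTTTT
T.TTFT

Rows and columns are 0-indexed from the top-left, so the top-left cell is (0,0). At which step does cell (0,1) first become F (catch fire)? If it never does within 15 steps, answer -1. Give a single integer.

Step 1: cell (0,1)='T' (+3 fires, +1 burnt)
Step 2: cell (0,1)='T' (+4 fires, +3 burnt)
Step 3: cell (0,1)='T' (+4 fires, +4 burnt)
Step 4: cell (0,1)='T' (+5 fires, +4 burnt)
Step 5: cell (0,1)='T' (+5 fires, +5 burnt)
Step 6: cell (0,1)='T' (+4 fires, +5 burnt)
Step 7: cell (0,1)='F' (+2 fires, +4 burnt)
  -> target ignites at step 7
Step 8: cell (0,1)='.' (+0 fires, +2 burnt)
  fire out at step 8

7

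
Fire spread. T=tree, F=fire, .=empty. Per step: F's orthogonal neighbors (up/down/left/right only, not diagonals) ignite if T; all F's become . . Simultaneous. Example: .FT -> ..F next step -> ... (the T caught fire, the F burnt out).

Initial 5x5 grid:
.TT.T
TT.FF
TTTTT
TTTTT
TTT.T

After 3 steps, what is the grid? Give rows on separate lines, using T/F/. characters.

Step 1: 3 trees catch fire, 2 burn out
  .TT.F
  TT...
  TTTFF
  TTTTT
  TTT.T
Step 2: 3 trees catch fire, 3 burn out
  .TT..
  TT...
  TTF..
  TTTFF
  TTT.T
Step 3: 3 trees catch fire, 3 burn out
  .TT..
  TT...
  TF...
  TTF..
  TTT.F

.TT..
TT...
TF...
TTF..
TTT.F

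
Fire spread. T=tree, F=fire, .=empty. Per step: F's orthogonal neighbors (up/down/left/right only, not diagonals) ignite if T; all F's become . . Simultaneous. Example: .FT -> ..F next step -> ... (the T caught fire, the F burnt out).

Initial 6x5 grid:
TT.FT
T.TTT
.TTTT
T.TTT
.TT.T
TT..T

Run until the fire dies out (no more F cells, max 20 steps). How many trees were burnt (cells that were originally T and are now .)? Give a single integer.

Answer: 17

Derivation:
Step 1: +2 fires, +1 burnt (F count now 2)
Step 2: +3 fires, +2 burnt (F count now 3)
Step 3: +3 fires, +3 burnt (F count now 3)
Step 4: +3 fires, +3 burnt (F count now 3)
Step 5: +2 fires, +3 burnt (F count now 2)
Step 6: +2 fires, +2 burnt (F count now 2)
Step 7: +1 fires, +2 burnt (F count now 1)
Step 8: +1 fires, +1 burnt (F count now 1)
Step 9: +0 fires, +1 burnt (F count now 0)
Fire out after step 9
Initially T: 21, now '.': 26
Total burnt (originally-T cells now '.'): 17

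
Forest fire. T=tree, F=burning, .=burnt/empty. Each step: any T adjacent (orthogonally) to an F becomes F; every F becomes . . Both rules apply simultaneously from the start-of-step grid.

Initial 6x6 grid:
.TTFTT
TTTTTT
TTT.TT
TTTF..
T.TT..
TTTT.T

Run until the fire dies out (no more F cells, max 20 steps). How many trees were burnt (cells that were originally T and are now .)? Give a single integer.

Step 1: +5 fires, +2 burnt (F count now 5)
Step 2: +8 fires, +5 burnt (F count now 8)
Step 3: +6 fires, +8 burnt (F count now 6)
Step 4: +5 fires, +6 burnt (F count now 5)
Step 5: +1 fires, +5 burnt (F count now 1)
Step 6: +0 fires, +1 burnt (F count now 0)
Fire out after step 6
Initially T: 26, now '.': 35
Total burnt (originally-T cells now '.'): 25

Answer: 25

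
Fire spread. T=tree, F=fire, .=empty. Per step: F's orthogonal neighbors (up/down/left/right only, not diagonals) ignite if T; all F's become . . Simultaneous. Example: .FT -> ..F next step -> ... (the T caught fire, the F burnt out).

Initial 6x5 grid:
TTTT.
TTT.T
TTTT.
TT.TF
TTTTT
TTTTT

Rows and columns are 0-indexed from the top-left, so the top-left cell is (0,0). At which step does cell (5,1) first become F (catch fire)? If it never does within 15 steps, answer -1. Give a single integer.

Step 1: cell (5,1)='T' (+2 fires, +1 burnt)
Step 2: cell (5,1)='T' (+3 fires, +2 burnt)
Step 3: cell (5,1)='T' (+3 fires, +3 burnt)
Step 4: cell (5,1)='T' (+4 fires, +3 burnt)
Step 5: cell (5,1)='F' (+6 fires, +4 burnt)
  -> target ignites at step 5
Step 6: cell (5,1)='.' (+5 fires, +6 burnt)
Step 7: cell (5,1)='.' (+1 fires, +5 burnt)
Step 8: cell (5,1)='.' (+0 fires, +1 burnt)
  fire out at step 8

5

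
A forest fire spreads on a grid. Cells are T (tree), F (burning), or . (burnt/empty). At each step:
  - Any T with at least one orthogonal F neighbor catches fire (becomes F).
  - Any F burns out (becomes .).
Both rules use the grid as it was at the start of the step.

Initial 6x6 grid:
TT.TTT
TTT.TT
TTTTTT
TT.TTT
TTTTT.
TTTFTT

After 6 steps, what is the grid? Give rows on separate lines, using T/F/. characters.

Step 1: 3 trees catch fire, 1 burn out
  TT.TTT
  TTT.TT
  TTTTTT
  TT.TTT
  TTTFT.
  TTF.FT
Step 2: 5 trees catch fire, 3 burn out
  TT.TTT
  TTT.TT
  TTTTTT
  TT.FTT
  TTF.F.
  TF...F
Step 3: 4 trees catch fire, 5 burn out
  TT.TTT
  TTT.TT
  TTTFTT
  TT..FT
  TF....
  F.....
Step 4: 5 trees catch fire, 4 burn out
  TT.TTT
  TTT.TT
  TTF.FT
  TF...F
  F.....
  ......
Step 5: 5 trees catch fire, 5 burn out
  TT.TTT
  TTF.FT
  TF...F
  F.....
  ......
  ......
Step 6: 4 trees catch fire, 5 burn out
  TT.TFT
  TF...F
  F.....
  ......
  ......
  ......

TT.TFT
TF...F
F.....
......
......
......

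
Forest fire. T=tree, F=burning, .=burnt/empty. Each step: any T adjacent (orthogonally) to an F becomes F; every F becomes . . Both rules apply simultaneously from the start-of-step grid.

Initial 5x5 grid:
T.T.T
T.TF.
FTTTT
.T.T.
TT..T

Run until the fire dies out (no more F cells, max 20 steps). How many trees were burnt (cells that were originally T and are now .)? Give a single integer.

Step 1: +4 fires, +2 burnt (F count now 4)
Step 2: +6 fires, +4 burnt (F count now 6)
Step 3: +1 fires, +6 burnt (F count now 1)
Step 4: +1 fires, +1 burnt (F count now 1)
Step 5: +0 fires, +1 burnt (F count now 0)
Fire out after step 5
Initially T: 14, now '.': 23
Total burnt (originally-T cells now '.'): 12

Answer: 12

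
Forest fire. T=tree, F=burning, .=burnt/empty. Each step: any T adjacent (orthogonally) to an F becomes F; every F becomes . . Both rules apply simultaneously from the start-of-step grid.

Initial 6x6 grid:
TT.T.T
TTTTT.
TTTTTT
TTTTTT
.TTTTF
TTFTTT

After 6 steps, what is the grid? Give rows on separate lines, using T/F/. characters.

Step 1: 6 trees catch fire, 2 burn out
  TT.T.T
  TTTTT.
  TTTTTT
  TTTTTF
  .TFTF.
  TF.FTF
Step 2: 7 trees catch fire, 6 burn out
  TT.T.T
  TTTTT.
  TTTTTF
  TTFTF.
  .F.F..
  F...F.
Step 3: 4 trees catch fire, 7 burn out
  TT.T.T
  TTTTT.
  TTFTF.
  TF.F..
  ......
  ......
Step 4: 5 trees catch fire, 4 burn out
  TT.T.T
  TTFTF.
  TF.F..
  F.....
  ......
  ......
Step 5: 3 trees catch fire, 5 burn out
  TT.T.T
  TF.F..
  F.....
  ......
  ......
  ......
Step 6: 3 trees catch fire, 3 burn out
  TF.F.T
  F.....
  ......
  ......
  ......
  ......

TF.F.T
F.....
......
......
......
......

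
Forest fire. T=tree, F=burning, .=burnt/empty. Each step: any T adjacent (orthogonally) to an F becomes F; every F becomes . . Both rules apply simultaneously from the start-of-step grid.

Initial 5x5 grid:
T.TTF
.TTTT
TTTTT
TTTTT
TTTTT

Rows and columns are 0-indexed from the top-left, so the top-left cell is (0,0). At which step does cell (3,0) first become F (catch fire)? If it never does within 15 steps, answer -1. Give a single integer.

Step 1: cell (3,0)='T' (+2 fires, +1 burnt)
Step 2: cell (3,0)='T' (+3 fires, +2 burnt)
Step 3: cell (3,0)='T' (+3 fires, +3 burnt)
Step 4: cell (3,0)='T' (+4 fires, +3 burnt)
Step 5: cell (3,0)='T' (+3 fires, +4 burnt)
Step 6: cell (3,0)='T' (+3 fires, +3 burnt)
Step 7: cell (3,0)='F' (+2 fires, +3 burnt)
  -> target ignites at step 7
Step 8: cell (3,0)='.' (+1 fires, +2 burnt)
Step 9: cell (3,0)='.' (+0 fires, +1 burnt)
  fire out at step 9

7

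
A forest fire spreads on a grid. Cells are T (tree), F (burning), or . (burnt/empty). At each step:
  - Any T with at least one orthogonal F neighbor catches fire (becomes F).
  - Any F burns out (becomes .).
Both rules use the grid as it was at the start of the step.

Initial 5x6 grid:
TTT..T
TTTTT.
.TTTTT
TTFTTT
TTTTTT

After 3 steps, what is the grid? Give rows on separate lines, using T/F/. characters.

Step 1: 4 trees catch fire, 1 burn out
  TTT..T
  TTTTT.
  .TFTTT
  TF.FTT
  TTFTTT
Step 2: 7 trees catch fire, 4 burn out
  TTT..T
  TTFTT.
  .F.FTT
  F...FT
  TF.FTT
Step 3: 7 trees catch fire, 7 burn out
  TTF..T
  TF.FT.
  ....FT
  .....F
  F...FT

TTF..T
TF.FT.
....FT
.....F
F...FT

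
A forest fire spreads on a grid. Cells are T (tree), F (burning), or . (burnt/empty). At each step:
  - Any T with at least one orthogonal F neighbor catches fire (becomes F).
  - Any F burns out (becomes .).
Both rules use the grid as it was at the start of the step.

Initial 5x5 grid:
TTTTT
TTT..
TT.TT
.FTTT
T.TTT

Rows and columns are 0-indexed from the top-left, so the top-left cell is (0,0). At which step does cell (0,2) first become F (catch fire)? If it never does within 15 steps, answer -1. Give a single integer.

Step 1: cell (0,2)='T' (+2 fires, +1 burnt)
Step 2: cell (0,2)='T' (+4 fires, +2 burnt)
Step 3: cell (0,2)='T' (+6 fires, +4 burnt)
Step 4: cell (0,2)='F' (+4 fires, +6 burnt)
  -> target ignites at step 4
Step 5: cell (0,2)='.' (+1 fires, +4 burnt)
Step 6: cell (0,2)='.' (+1 fires, +1 burnt)
Step 7: cell (0,2)='.' (+0 fires, +1 burnt)
  fire out at step 7

4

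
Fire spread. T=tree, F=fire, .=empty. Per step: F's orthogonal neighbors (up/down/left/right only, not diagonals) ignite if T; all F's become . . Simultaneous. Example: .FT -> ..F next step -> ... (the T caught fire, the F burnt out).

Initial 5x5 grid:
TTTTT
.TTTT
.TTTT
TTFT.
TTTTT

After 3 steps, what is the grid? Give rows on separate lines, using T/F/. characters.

Step 1: 4 trees catch fire, 1 burn out
  TTTTT
  .TTTT
  .TFTT
  TF.F.
  TTFTT
Step 2: 6 trees catch fire, 4 burn out
  TTTTT
  .TFTT
  .F.FT
  F....
  TF.FT
Step 3: 6 trees catch fire, 6 burn out
  TTFTT
  .F.FT
  ....F
  .....
  F...F

TTFTT
.F.FT
....F
.....
F...F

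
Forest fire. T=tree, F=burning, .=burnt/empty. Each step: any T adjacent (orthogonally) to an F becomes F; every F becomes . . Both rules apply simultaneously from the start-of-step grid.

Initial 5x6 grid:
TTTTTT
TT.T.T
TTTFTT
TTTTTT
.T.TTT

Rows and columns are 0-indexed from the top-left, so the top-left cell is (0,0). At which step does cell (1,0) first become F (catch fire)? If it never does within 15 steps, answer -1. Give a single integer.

Step 1: cell (1,0)='T' (+4 fires, +1 burnt)
Step 2: cell (1,0)='T' (+6 fires, +4 burnt)
Step 3: cell (1,0)='T' (+8 fires, +6 burnt)
Step 4: cell (1,0)='F' (+6 fires, +8 burnt)
  -> target ignites at step 4
Step 5: cell (1,0)='.' (+1 fires, +6 burnt)
Step 6: cell (1,0)='.' (+0 fires, +1 burnt)
  fire out at step 6

4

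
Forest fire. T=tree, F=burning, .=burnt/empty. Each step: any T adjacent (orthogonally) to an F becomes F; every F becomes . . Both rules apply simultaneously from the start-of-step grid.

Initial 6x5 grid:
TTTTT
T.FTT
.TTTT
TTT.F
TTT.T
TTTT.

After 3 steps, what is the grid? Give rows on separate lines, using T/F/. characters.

Step 1: 5 trees catch fire, 2 burn out
  TTFTT
  T..FT
  .TFTF
  TTT..
  TTT.F
  TTTT.
Step 2: 6 trees catch fire, 5 burn out
  TF.FT
  T...F
  .F.F.
  TTF..
  TTT..
  TTTT.
Step 3: 4 trees catch fire, 6 burn out
  F...F
  T....
  .....
  TF...
  TTF..
  TTTT.

F...F
T....
.....
TF...
TTF..
TTTT.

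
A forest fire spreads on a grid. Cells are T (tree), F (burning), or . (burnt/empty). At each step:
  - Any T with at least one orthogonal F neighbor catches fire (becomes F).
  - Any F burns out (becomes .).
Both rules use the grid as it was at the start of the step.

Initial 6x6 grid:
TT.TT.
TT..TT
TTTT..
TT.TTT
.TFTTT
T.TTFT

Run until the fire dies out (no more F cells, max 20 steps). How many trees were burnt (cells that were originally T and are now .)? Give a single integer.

Step 1: +6 fires, +2 burnt (F count now 6)
Step 2: +4 fires, +6 burnt (F count now 4)
Step 3: +4 fires, +4 burnt (F count now 4)
Step 4: +3 fires, +4 burnt (F count now 3)
Step 5: +2 fires, +3 burnt (F count now 2)
Step 6: +1 fires, +2 burnt (F count now 1)
Step 7: +0 fires, +1 burnt (F count now 0)
Fire out after step 7
Initially T: 25, now '.': 31
Total burnt (originally-T cells now '.'): 20

Answer: 20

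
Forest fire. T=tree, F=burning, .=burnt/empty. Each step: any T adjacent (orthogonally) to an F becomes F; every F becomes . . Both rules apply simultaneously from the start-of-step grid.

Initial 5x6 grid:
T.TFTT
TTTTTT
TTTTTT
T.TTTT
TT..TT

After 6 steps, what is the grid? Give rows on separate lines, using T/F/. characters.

Step 1: 3 trees catch fire, 1 burn out
  T.F.FT
  TTTFTT
  TTTTTT
  T.TTTT
  TT..TT
Step 2: 4 trees catch fire, 3 burn out
  T....F
  TTF.FT
  TTTFTT
  T.TTTT
  TT..TT
Step 3: 5 trees catch fire, 4 burn out
  T.....
  TF...F
  TTF.FT
  T.TFTT
  TT..TT
Step 4: 5 trees catch fire, 5 burn out
  T.....
  F.....
  TF...F
  T.F.FT
  TT..TT
Step 5: 4 trees catch fire, 5 burn out
  F.....
  ......
  F.....
  T....F
  TT..FT
Step 6: 2 trees catch fire, 4 burn out
  ......
  ......
  ......
  F.....
  TT...F

......
......
......
F.....
TT...F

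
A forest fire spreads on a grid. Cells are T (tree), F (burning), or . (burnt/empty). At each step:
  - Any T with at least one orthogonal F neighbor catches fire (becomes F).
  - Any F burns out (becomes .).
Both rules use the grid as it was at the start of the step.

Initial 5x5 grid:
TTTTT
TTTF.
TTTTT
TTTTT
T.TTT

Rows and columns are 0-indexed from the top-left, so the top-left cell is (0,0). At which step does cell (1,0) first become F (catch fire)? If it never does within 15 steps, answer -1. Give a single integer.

Step 1: cell (1,0)='T' (+3 fires, +1 burnt)
Step 2: cell (1,0)='T' (+6 fires, +3 burnt)
Step 3: cell (1,0)='F' (+6 fires, +6 burnt)
  -> target ignites at step 3
Step 4: cell (1,0)='.' (+5 fires, +6 burnt)
Step 5: cell (1,0)='.' (+1 fires, +5 burnt)
Step 6: cell (1,0)='.' (+1 fires, +1 burnt)
Step 7: cell (1,0)='.' (+0 fires, +1 burnt)
  fire out at step 7

3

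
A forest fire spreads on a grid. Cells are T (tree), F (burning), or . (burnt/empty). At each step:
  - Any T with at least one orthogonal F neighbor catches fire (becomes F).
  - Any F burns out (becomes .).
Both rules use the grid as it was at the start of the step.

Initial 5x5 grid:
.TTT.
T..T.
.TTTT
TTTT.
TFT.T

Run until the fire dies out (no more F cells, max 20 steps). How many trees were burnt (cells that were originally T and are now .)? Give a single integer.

Answer: 14

Derivation:
Step 1: +3 fires, +1 burnt (F count now 3)
Step 2: +3 fires, +3 burnt (F count now 3)
Step 3: +2 fires, +3 burnt (F count now 2)
Step 4: +1 fires, +2 burnt (F count now 1)
Step 5: +2 fires, +1 burnt (F count now 2)
Step 6: +1 fires, +2 burnt (F count now 1)
Step 7: +1 fires, +1 burnt (F count now 1)
Step 8: +1 fires, +1 burnt (F count now 1)
Step 9: +0 fires, +1 burnt (F count now 0)
Fire out after step 9
Initially T: 16, now '.': 23
Total burnt (originally-T cells now '.'): 14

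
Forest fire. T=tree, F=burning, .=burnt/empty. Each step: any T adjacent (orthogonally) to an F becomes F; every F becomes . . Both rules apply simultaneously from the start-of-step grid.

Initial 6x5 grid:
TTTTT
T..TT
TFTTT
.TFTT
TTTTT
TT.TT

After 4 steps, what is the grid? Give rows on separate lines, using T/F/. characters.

Step 1: 5 trees catch fire, 2 burn out
  TTTTT
  T..TT
  F.FTT
  .F.FT
  TTFTT
  TT.TT
Step 2: 5 trees catch fire, 5 burn out
  TTTTT
  F..TT
  ...FT
  ....F
  TF.FT
  TT.TT
Step 3: 7 trees catch fire, 5 burn out
  FTTTT
  ...FT
  ....F
  .....
  F...F
  TF.FT
Step 4: 5 trees catch fire, 7 burn out
  .FTFT
  ....F
  .....
  .....
  .....
  F...F

.FTFT
....F
.....
.....
.....
F...F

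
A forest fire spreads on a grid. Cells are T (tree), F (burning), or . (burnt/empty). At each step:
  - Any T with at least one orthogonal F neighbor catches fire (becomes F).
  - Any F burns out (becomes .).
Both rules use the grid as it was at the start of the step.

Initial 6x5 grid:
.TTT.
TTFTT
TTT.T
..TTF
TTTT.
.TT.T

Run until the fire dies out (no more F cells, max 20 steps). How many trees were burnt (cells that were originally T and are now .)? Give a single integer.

Step 1: +6 fires, +2 burnt (F count now 6)
Step 2: +7 fires, +6 burnt (F count now 7)
Step 3: +2 fires, +7 burnt (F count now 2)
Step 4: +2 fires, +2 burnt (F count now 2)
Step 5: +2 fires, +2 burnt (F count now 2)
Step 6: +0 fires, +2 burnt (F count now 0)
Fire out after step 6
Initially T: 20, now '.': 29
Total burnt (originally-T cells now '.'): 19

Answer: 19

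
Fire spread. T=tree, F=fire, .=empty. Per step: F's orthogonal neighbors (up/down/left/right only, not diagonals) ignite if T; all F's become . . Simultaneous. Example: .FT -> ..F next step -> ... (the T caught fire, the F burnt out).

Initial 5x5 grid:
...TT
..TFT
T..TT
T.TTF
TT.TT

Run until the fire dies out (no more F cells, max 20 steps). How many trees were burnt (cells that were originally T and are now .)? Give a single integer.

Step 1: +7 fires, +2 burnt (F count now 7)
Step 2: +3 fires, +7 burnt (F count now 3)
Step 3: +0 fires, +3 burnt (F count now 0)
Fire out after step 3
Initially T: 14, now '.': 21
Total burnt (originally-T cells now '.'): 10

Answer: 10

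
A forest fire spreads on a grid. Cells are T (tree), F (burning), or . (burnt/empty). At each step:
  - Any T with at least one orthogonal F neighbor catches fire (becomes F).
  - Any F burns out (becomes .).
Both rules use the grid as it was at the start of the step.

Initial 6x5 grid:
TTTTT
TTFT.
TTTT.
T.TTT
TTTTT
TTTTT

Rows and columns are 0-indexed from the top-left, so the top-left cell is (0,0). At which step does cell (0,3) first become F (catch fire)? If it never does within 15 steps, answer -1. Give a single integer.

Step 1: cell (0,3)='T' (+4 fires, +1 burnt)
Step 2: cell (0,3)='F' (+6 fires, +4 burnt)
  -> target ignites at step 2
Step 3: cell (0,3)='.' (+5 fires, +6 burnt)
Step 4: cell (0,3)='.' (+5 fires, +5 burnt)
Step 5: cell (0,3)='.' (+4 fires, +5 burnt)
Step 6: cell (0,3)='.' (+2 fires, +4 burnt)
Step 7: cell (0,3)='.' (+0 fires, +2 burnt)
  fire out at step 7

2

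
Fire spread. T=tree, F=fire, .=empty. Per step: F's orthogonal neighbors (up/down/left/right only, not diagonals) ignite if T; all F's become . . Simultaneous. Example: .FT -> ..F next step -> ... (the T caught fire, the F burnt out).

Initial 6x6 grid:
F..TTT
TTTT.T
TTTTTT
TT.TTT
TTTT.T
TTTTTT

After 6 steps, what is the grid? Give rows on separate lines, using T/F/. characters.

Step 1: 1 trees catch fire, 1 burn out
  ...TTT
  FTTT.T
  TTTTTT
  TT.TTT
  TTTT.T
  TTTTTT
Step 2: 2 trees catch fire, 1 burn out
  ...TTT
  .FTT.T
  FTTTTT
  TT.TTT
  TTTT.T
  TTTTTT
Step 3: 3 trees catch fire, 2 burn out
  ...TTT
  ..FT.T
  .FTTTT
  FT.TTT
  TTTT.T
  TTTTTT
Step 4: 4 trees catch fire, 3 burn out
  ...TTT
  ...F.T
  ..FTTT
  .F.TTT
  FTTT.T
  TTTTTT
Step 5: 4 trees catch fire, 4 burn out
  ...FTT
  .....T
  ...FTT
  ...TTT
  .FTT.T
  FTTTTT
Step 6: 5 trees catch fire, 4 burn out
  ....FT
  .....T
  ....FT
  ...FTT
  ..FT.T
  .FTTTT

....FT
.....T
....FT
...FTT
..FT.T
.FTTTT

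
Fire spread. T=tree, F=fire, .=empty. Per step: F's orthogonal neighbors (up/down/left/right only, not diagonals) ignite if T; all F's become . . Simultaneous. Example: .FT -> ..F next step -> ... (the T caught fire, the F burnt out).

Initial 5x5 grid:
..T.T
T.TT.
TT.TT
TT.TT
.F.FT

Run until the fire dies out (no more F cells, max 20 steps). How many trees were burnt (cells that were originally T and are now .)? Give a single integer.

Answer: 13

Derivation:
Step 1: +3 fires, +2 burnt (F count now 3)
Step 2: +4 fires, +3 burnt (F count now 4)
Step 3: +3 fires, +4 burnt (F count now 3)
Step 4: +2 fires, +3 burnt (F count now 2)
Step 5: +1 fires, +2 burnt (F count now 1)
Step 6: +0 fires, +1 burnt (F count now 0)
Fire out after step 6
Initially T: 14, now '.': 24
Total burnt (originally-T cells now '.'): 13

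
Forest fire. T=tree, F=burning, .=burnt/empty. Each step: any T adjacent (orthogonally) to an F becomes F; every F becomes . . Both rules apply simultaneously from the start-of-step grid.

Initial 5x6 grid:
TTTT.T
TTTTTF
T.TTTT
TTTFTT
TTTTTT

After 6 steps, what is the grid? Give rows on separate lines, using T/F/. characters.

Step 1: 7 trees catch fire, 2 burn out
  TTTT.F
  TTTTF.
  T.TFTF
  TTF.FT
  TTTFTT
Step 2: 7 trees catch fire, 7 burn out
  TTTT..
  TTTF..
  T.F.F.
  TF...F
  TTF.FT
Step 3: 5 trees catch fire, 7 burn out
  TTTF..
  TTF...
  T.....
  F.....
  TF...F
Step 4: 4 trees catch fire, 5 burn out
  TTF...
  TF....
  F.....
  ......
  F.....
Step 5: 2 trees catch fire, 4 burn out
  TF....
  F.....
  ......
  ......
  ......
Step 6: 1 trees catch fire, 2 burn out
  F.....
  ......
  ......
  ......
  ......

F.....
......
......
......
......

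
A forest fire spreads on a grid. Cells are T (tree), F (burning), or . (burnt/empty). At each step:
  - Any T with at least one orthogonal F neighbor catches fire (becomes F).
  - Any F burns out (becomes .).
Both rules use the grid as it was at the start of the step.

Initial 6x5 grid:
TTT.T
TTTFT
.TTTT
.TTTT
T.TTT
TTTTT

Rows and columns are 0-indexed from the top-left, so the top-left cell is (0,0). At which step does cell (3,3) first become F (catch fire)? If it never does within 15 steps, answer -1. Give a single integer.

Step 1: cell (3,3)='T' (+3 fires, +1 burnt)
Step 2: cell (3,3)='F' (+6 fires, +3 burnt)
  -> target ignites at step 2
Step 3: cell (3,3)='.' (+6 fires, +6 burnt)
Step 4: cell (3,3)='.' (+5 fires, +6 burnt)
Step 5: cell (3,3)='.' (+2 fires, +5 burnt)
Step 6: cell (3,3)='.' (+1 fires, +2 burnt)
Step 7: cell (3,3)='.' (+1 fires, +1 burnt)
Step 8: cell (3,3)='.' (+1 fires, +1 burnt)
Step 9: cell (3,3)='.' (+0 fires, +1 burnt)
  fire out at step 9

2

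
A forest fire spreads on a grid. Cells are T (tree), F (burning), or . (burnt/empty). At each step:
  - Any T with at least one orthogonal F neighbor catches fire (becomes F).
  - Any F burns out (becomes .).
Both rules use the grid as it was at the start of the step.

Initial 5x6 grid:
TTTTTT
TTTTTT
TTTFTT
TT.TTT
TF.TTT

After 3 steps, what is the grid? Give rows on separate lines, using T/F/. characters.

Step 1: 6 trees catch fire, 2 burn out
  TTTTTT
  TTTFTT
  TTF.FT
  TF.FTT
  F..TTT
Step 2: 8 trees catch fire, 6 burn out
  TTTFTT
  TTF.FT
  TF...F
  F...FT
  ...FTT
Step 3: 7 trees catch fire, 8 burn out
  TTF.FT
  TF...F
  F.....
  .....F
  ....FT

TTF.FT
TF...F
F.....
.....F
....FT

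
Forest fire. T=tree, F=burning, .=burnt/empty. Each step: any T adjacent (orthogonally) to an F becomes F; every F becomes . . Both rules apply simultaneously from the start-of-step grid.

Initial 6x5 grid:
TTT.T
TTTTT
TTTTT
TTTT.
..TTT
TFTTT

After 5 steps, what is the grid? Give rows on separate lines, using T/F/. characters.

Step 1: 2 trees catch fire, 1 burn out
  TTT.T
  TTTTT
  TTTTT
  TTTT.
  ..TTT
  F.FTT
Step 2: 2 trees catch fire, 2 burn out
  TTT.T
  TTTTT
  TTTTT
  TTTT.
  ..FTT
  ...FT
Step 3: 3 trees catch fire, 2 burn out
  TTT.T
  TTTTT
  TTTTT
  TTFT.
  ...FT
  ....F
Step 4: 4 trees catch fire, 3 burn out
  TTT.T
  TTTTT
  TTFTT
  TF.F.
  ....F
  .....
Step 5: 4 trees catch fire, 4 burn out
  TTT.T
  TTFTT
  TF.FT
  F....
  .....
  .....

TTT.T
TTFTT
TF.FT
F....
.....
.....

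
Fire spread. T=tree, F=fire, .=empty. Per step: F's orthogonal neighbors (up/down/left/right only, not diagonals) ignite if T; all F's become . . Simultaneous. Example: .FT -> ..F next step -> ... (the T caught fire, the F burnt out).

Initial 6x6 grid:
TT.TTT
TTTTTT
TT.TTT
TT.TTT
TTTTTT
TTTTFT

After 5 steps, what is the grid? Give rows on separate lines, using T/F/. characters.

Step 1: 3 trees catch fire, 1 burn out
  TT.TTT
  TTTTTT
  TT.TTT
  TT.TTT
  TTTTFT
  TTTF.F
Step 2: 4 trees catch fire, 3 burn out
  TT.TTT
  TTTTTT
  TT.TTT
  TT.TFT
  TTTF.F
  TTF...
Step 3: 5 trees catch fire, 4 burn out
  TT.TTT
  TTTTTT
  TT.TFT
  TT.F.F
  TTF...
  TF....
Step 4: 5 trees catch fire, 5 burn out
  TT.TTT
  TTTTFT
  TT.F.F
  TT....
  TF....
  F.....
Step 5: 5 trees catch fire, 5 burn out
  TT.TFT
  TTTF.F
  TT....
  TF....
  F.....
  ......

TT.TFT
TTTF.F
TT....
TF....
F.....
......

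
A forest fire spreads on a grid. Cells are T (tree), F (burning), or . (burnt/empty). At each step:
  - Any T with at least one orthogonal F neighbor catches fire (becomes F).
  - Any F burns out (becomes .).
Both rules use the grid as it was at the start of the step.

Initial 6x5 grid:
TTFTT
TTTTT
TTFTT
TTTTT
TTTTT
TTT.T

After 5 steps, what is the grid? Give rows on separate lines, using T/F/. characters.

Step 1: 6 trees catch fire, 2 burn out
  TF.FT
  TTFTT
  TF.FT
  TTFTT
  TTTTT
  TTT.T
Step 2: 9 trees catch fire, 6 burn out
  F...F
  TF.FT
  F...F
  TF.FT
  TTFTT
  TTT.T
Step 3: 7 trees catch fire, 9 burn out
  .....
  F...F
  .....
  F...F
  TF.FT
  TTF.T
Step 4: 3 trees catch fire, 7 burn out
  .....
  .....
  .....
  .....
  F...F
  TF..T
Step 5: 2 trees catch fire, 3 burn out
  .....
  .....
  .....
  .....
  .....
  F...F

.....
.....
.....
.....
.....
F...F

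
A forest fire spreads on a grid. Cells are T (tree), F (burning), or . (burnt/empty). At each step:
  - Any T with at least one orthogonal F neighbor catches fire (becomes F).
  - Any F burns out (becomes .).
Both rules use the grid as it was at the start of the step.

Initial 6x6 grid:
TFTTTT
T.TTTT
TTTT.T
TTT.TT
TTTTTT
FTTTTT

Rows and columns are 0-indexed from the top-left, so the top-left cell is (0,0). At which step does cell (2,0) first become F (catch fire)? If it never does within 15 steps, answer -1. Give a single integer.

Step 1: cell (2,0)='T' (+4 fires, +2 burnt)
Step 2: cell (2,0)='T' (+6 fires, +4 burnt)
Step 3: cell (2,0)='F' (+7 fires, +6 burnt)
  -> target ignites at step 3
Step 4: cell (2,0)='.' (+7 fires, +7 burnt)
Step 5: cell (2,0)='.' (+3 fires, +7 burnt)
Step 6: cell (2,0)='.' (+3 fires, +3 burnt)
Step 7: cell (2,0)='.' (+1 fires, +3 burnt)
Step 8: cell (2,0)='.' (+0 fires, +1 burnt)
  fire out at step 8

3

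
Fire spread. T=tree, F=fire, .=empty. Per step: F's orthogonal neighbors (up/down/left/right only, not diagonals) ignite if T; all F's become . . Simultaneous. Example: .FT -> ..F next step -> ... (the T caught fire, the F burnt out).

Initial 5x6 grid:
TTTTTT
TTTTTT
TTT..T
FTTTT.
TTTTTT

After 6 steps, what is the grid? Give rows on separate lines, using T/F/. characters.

Step 1: 3 trees catch fire, 1 burn out
  TTTTTT
  TTTTTT
  FTT..T
  .FTTT.
  FTTTTT
Step 2: 4 trees catch fire, 3 burn out
  TTTTTT
  FTTTTT
  .FT..T
  ..FTT.
  .FTTTT
Step 3: 5 trees catch fire, 4 burn out
  FTTTTT
  .FTTTT
  ..F..T
  ...FT.
  ..FTTT
Step 4: 4 trees catch fire, 5 burn out
  .FTTTT
  ..FTTT
  .....T
  ....F.
  ...FTT
Step 5: 3 trees catch fire, 4 burn out
  ..FTTT
  ...FTT
  .....T
  ......
  ....FT
Step 6: 3 trees catch fire, 3 burn out
  ...FTT
  ....FT
  .....T
  ......
  .....F

...FTT
....FT
.....T
......
.....F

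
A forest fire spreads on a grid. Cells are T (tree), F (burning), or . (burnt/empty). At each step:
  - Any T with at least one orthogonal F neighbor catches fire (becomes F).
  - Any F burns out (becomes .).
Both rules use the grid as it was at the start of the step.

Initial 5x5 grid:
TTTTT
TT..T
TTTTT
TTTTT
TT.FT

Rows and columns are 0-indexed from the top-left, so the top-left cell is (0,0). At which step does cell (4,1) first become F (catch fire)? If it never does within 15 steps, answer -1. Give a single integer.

Step 1: cell (4,1)='T' (+2 fires, +1 burnt)
Step 2: cell (4,1)='T' (+3 fires, +2 burnt)
Step 3: cell (4,1)='T' (+3 fires, +3 burnt)
Step 4: cell (4,1)='F' (+4 fires, +3 burnt)
  -> target ignites at step 4
Step 5: cell (4,1)='.' (+4 fires, +4 burnt)
Step 6: cell (4,1)='.' (+3 fires, +4 burnt)
Step 7: cell (4,1)='.' (+2 fires, +3 burnt)
Step 8: cell (4,1)='.' (+0 fires, +2 burnt)
  fire out at step 8

4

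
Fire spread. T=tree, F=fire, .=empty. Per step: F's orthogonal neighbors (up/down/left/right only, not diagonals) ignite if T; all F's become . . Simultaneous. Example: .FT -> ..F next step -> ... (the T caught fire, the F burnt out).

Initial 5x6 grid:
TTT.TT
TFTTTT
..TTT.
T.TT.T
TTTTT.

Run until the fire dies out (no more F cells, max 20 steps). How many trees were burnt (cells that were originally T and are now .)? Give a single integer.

Answer: 21

Derivation:
Step 1: +3 fires, +1 burnt (F count now 3)
Step 2: +4 fires, +3 burnt (F count now 4)
Step 3: +3 fires, +4 burnt (F count now 3)
Step 4: +5 fires, +3 burnt (F count now 5)
Step 5: +3 fires, +5 burnt (F count now 3)
Step 6: +2 fires, +3 burnt (F count now 2)
Step 7: +1 fires, +2 burnt (F count now 1)
Step 8: +0 fires, +1 burnt (F count now 0)
Fire out after step 8
Initially T: 22, now '.': 29
Total burnt (originally-T cells now '.'): 21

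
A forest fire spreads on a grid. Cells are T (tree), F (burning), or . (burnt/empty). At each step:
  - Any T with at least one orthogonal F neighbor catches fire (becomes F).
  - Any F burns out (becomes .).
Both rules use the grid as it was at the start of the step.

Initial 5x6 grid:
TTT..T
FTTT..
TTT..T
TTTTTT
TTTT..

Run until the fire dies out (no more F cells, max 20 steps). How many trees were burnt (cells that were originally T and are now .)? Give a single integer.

Step 1: +3 fires, +1 burnt (F count now 3)
Step 2: +4 fires, +3 burnt (F count now 4)
Step 3: +5 fires, +4 burnt (F count now 5)
Step 4: +2 fires, +5 burnt (F count now 2)
Step 5: +2 fires, +2 burnt (F count now 2)
Step 6: +2 fires, +2 burnt (F count now 2)
Step 7: +1 fires, +2 burnt (F count now 1)
Step 8: +1 fires, +1 burnt (F count now 1)
Step 9: +0 fires, +1 burnt (F count now 0)
Fire out after step 9
Initially T: 21, now '.': 29
Total burnt (originally-T cells now '.'): 20

Answer: 20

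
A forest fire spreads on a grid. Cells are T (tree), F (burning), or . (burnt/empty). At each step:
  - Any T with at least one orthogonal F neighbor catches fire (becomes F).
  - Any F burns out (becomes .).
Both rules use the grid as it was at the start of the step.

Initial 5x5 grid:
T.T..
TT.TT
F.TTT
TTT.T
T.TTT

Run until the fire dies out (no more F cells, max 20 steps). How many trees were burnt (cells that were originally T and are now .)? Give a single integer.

Step 1: +2 fires, +1 burnt (F count now 2)
Step 2: +4 fires, +2 burnt (F count now 4)
Step 3: +1 fires, +4 burnt (F count now 1)
Step 4: +2 fires, +1 burnt (F count now 2)
Step 5: +2 fires, +2 burnt (F count now 2)
Step 6: +3 fires, +2 burnt (F count now 3)
Step 7: +2 fires, +3 burnt (F count now 2)
Step 8: +0 fires, +2 burnt (F count now 0)
Fire out after step 8
Initially T: 17, now '.': 24
Total burnt (originally-T cells now '.'): 16

Answer: 16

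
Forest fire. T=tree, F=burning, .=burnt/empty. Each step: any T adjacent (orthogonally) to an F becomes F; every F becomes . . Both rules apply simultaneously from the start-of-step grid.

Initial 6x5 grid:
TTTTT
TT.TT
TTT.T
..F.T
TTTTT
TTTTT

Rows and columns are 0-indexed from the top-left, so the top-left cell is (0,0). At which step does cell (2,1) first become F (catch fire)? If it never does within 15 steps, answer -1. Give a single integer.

Step 1: cell (2,1)='T' (+2 fires, +1 burnt)
Step 2: cell (2,1)='F' (+4 fires, +2 burnt)
  -> target ignites at step 2
Step 3: cell (2,1)='.' (+6 fires, +4 burnt)
Step 4: cell (2,1)='.' (+5 fires, +6 burnt)
Step 5: cell (2,1)='.' (+3 fires, +5 burnt)
Step 6: cell (2,1)='.' (+2 fires, +3 burnt)
Step 7: cell (2,1)='.' (+2 fires, +2 burnt)
Step 8: cell (2,1)='.' (+0 fires, +2 burnt)
  fire out at step 8

2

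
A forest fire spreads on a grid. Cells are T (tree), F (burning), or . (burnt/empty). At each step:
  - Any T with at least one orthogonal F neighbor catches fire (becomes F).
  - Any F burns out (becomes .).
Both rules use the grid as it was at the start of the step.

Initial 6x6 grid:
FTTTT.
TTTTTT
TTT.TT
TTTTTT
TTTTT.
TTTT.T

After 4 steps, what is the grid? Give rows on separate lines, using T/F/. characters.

Step 1: 2 trees catch fire, 1 burn out
  .FTTT.
  FTTTTT
  TTT.TT
  TTTTTT
  TTTTT.
  TTTT.T
Step 2: 3 trees catch fire, 2 burn out
  ..FTT.
  .FTTTT
  FTT.TT
  TTTTTT
  TTTTT.
  TTTT.T
Step 3: 4 trees catch fire, 3 burn out
  ...FT.
  ..FTTT
  .FT.TT
  FTTTTT
  TTTTT.
  TTTT.T
Step 4: 5 trees catch fire, 4 burn out
  ....F.
  ...FTT
  ..F.TT
  .FTTTT
  FTTTT.
  TTTT.T

....F.
...FTT
..F.TT
.FTTTT
FTTTT.
TTTT.T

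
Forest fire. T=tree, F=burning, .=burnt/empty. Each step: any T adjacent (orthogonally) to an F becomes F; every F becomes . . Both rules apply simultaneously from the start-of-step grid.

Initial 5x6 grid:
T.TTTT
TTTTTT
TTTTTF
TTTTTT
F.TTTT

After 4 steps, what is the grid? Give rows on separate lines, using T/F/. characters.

Step 1: 4 trees catch fire, 2 burn out
  T.TTTT
  TTTTTF
  TTTTF.
  FTTTTF
  ..TTTT
Step 2: 7 trees catch fire, 4 burn out
  T.TTTF
  TTTTF.
  FTTF..
  .FTTF.
  ..TTTF
Step 3: 8 trees catch fire, 7 burn out
  T.TTF.
  FTTF..
  .FF...
  ..FF..
  ..TTF.
Step 4: 6 trees catch fire, 8 burn out
  F.TF..
  .FF...
  ......
  ......
  ..FF..

F.TF..
.FF...
......
......
..FF..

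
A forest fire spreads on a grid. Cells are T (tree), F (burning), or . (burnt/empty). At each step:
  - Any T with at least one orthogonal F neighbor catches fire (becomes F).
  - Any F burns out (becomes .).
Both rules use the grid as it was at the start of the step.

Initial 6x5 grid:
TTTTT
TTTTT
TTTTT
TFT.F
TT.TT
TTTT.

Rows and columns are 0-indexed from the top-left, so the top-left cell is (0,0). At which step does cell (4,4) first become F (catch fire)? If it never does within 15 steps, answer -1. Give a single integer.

Step 1: cell (4,4)='F' (+6 fires, +2 burnt)
  -> target ignites at step 1
Step 2: cell (4,4)='.' (+8 fires, +6 burnt)
Step 3: cell (4,4)='.' (+8 fires, +8 burnt)
Step 4: cell (4,4)='.' (+3 fires, +8 burnt)
Step 5: cell (4,4)='.' (+0 fires, +3 burnt)
  fire out at step 5

1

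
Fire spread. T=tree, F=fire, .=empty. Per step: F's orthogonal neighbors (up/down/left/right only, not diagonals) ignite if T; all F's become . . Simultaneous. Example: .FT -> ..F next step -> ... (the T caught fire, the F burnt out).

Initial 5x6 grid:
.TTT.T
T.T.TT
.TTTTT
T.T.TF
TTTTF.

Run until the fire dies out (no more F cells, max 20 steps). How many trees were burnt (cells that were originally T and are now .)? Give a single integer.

Answer: 19

Derivation:
Step 1: +3 fires, +2 burnt (F count now 3)
Step 2: +3 fires, +3 burnt (F count now 3)
Step 3: +5 fires, +3 burnt (F count now 5)
Step 4: +2 fires, +5 burnt (F count now 2)
Step 5: +3 fires, +2 burnt (F count now 3)
Step 6: +1 fires, +3 burnt (F count now 1)
Step 7: +2 fires, +1 burnt (F count now 2)
Step 8: +0 fires, +2 burnt (F count now 0)
Fire out after step 8
Initially T: 20, now '.': 29
Total burnt (originally-T cells now '.'): 19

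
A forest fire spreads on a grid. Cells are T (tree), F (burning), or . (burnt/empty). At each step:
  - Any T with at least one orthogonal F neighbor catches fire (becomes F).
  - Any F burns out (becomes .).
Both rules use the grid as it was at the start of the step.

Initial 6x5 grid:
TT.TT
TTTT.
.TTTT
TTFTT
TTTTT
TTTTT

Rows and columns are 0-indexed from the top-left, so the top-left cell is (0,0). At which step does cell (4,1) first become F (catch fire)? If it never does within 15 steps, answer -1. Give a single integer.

Step 1: cell (4,1)='T' (+4 fires, +1 burnt)
Step 2: cell (4,1)='F' (+8 fires, +4 burnt)
  -> target ignites at step 2
Step 3: cell (4,1)='.' (+7 fires, +8 burnt)
Step 4: cell (4,1)='.' (+5 fires, +7 burnt)
Step 5: cell (4,1)='.' (+2 fires, +5 burnt)
Step 6: cell (4,1)='.' (+0 fires, +2 burnt)
  fire out at step 6

2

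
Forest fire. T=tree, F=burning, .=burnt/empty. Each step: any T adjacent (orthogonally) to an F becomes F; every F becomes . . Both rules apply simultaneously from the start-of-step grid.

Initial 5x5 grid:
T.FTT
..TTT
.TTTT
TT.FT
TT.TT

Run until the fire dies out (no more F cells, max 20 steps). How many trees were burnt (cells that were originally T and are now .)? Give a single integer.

Step 1: +5 fires, +2 burnt (F count now 5)
Step 2: +5 fires, +5 burnt (F count now 5)
Step 3: +2 fires, +5 burnt (F count now 2)
Step 4: +1 fires, +2 burnt (F count now 1)
Step 5: +2 fires, +1 burnt (F count now 2)
Step 6: +1 fires, +2 burnt (F count now 1)
Step 7: +0 fires, +1 burnt (F count now 0)
Fire out after step 7
Initially T: 17, now '.': 24
Total burnt (originally-T cells now '.'): 16

Answer: 16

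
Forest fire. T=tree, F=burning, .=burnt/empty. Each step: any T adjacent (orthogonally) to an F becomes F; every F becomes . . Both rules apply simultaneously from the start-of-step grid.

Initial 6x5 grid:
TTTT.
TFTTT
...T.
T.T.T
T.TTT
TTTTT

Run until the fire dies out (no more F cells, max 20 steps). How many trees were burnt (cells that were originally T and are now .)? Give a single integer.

Step 1: +3 fires, +1 burnt (F count now 3)
Step 2: +3 fires, +3 burnt (F count now 3)
Step 3: +3 fires, +3 burnt (F count now 3)
Step 4: +0 fires, +3 burnt (F count now 0)
Fire out after step 4
Initially T: 21, now '.': 18
Total burnt (originally-T cells now '.'): 9

Answer: 9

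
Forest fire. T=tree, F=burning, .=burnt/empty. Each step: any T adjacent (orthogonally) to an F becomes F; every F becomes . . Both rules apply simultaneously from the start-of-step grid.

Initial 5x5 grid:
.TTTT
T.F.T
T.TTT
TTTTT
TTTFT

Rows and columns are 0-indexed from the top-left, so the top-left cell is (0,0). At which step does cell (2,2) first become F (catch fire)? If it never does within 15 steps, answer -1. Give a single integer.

Step 1: cell (2,2)='F' (+5 fires, +2 burnt)
  -> target ignites at step 1
Step 2: cell (2,2)='.' (+6 fires, +5 burnt)
Step 3: cell (2,2)='.' (+4 fires, +6 burnt)
Step 4: cell (2,2)='.' (+2 fires, +4 burnt)
Step 5: cell (2,2)='.' (+1 fires, +2 burnt)
Step 6: cell (2,2)='.' (+1 fires, +1 burnt)
Step 7: cell (2,2)='.' (+0 fires, +1 burnt)
  fire out at step 7

1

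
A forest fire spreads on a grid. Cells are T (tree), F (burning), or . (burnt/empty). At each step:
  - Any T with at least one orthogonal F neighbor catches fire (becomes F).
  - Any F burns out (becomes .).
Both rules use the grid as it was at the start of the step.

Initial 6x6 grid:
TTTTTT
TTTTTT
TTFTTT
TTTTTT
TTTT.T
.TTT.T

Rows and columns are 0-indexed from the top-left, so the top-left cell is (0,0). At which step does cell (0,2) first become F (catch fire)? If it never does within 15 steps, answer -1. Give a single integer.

Step 1: cell (0,2)='T' (+4 fires, +1 burnt)
Step 2: cell (0,2)='F' (+8 fires, +4 burnt)
  -> target ignites at step 2
Step 3: cell (0,2)='.' (+10 fires, +8 burnt)
Step 4: cell (0,2)='.' (+7 fires, +10 burnt)
Step 5: cell (0,2)='.' (+2 fires, +7 burnt)
Step 6: cell (0,2)='.' (+1 fires, +2 burnt)
Step 7: cell (0,2)='.' (+0 fires, +1 burnt)
  fire out at step 7

2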